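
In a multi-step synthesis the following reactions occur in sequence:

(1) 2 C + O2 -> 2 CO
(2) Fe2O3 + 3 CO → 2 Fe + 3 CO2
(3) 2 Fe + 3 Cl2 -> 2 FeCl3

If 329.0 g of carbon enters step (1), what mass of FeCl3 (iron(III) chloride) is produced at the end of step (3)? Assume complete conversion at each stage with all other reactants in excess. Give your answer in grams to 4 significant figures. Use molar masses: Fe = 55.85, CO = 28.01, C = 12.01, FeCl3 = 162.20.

n(C) = 329.0 / 12.01 = 27.394 mol.
Reaction (1): C→CO ratio 2:2 ⇒ n(CO) = 27.394 mol.
Reaction (2): CO→Fe ratio 3:2 ⇒ n(Fe) = 18.263 mol.
Reaction (3): Fe→FeCl3 ratio 2:2 ⇒ n(FeCl3) = 18.263 mol.
Mass of FeCl3 = 18.263 × 162.20 = 2962.2 g.

2962 g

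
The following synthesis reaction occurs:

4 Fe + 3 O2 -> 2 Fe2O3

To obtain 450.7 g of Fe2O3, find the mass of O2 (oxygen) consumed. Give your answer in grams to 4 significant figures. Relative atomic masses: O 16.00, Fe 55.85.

M(Fe2O3) = 2(55.85) + 3(16.00) = 159.70 g/mol.
M(O2) = 2(16.00) = 32.00 g/mol.
n(Fe2O3) = 450.70 g / 159.70 g/mol = 2.8222 mol.
From the equation the Fe2O3:O2 mole ratio is 2:3, so n(O2) = 2.8222 × 3/2 = 4.2332 mol.
Mass of O2 = 4.2332 mol × 32.00 g/mol = 135.46 g.

135.5 g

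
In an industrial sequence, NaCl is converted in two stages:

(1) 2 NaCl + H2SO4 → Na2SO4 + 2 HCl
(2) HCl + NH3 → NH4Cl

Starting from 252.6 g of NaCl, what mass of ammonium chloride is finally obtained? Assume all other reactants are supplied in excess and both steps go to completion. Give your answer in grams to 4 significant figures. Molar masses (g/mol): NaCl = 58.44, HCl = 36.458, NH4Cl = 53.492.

n(NaCl) = 252.60 / 58.44 = 4.3224 mol.
Step 1 gives a 2:2 ratio of NaCl to HCl, so n(HCl) = 4.3224 mol.
In step 2 the HCl:NH4Cl ratio is 1:1, so n(NH4Cl) = 4.3224 mol.
Mass of NH4Cl = 4.3224 × 53.492 = 231.21 g.

231.2 g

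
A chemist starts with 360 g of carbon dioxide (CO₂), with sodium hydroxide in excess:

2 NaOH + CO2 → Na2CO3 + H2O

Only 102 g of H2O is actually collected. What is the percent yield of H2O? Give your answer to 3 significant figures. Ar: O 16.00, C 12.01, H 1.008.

69.2 %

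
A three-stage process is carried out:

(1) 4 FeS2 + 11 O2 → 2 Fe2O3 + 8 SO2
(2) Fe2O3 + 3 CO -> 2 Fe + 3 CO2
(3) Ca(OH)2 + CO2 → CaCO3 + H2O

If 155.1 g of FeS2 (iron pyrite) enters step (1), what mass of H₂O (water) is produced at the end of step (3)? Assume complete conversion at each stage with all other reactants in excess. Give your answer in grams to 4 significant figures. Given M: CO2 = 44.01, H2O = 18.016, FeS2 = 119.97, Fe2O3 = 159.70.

34.94 g

n(FeS2) = 155.1 / 119.97 = 1.2928 mol.
Reaction (1): FeS2→Fe2O3 ratio 4:2 ⇒ n(Fe2O3) = 0.64641 mol.
Reaction (2): Fe2O3→CO2 ratio 1:3 ⇒ n(CO2) = 1.9392 mol.
Reaction (3): CO2→H2O ratio 1:1 ⇒ n(H2O) = 1.9392 mol.
Mass of H2O = 1.9392 × 18.016 = 34.937 g.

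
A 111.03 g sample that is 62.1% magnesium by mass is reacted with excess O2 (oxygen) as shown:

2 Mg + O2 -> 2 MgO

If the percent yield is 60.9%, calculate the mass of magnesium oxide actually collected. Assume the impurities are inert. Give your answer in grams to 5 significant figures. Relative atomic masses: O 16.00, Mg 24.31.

69.627 g

Pure Mg available = 111.03 g × 0.621 = 68.9496 g.
M(Mg) = 24.31 g/mol.
M(MgO) = 24.31 + 16.00 = 40.31 g/mol.
n(Mg) = 68.9496 g / 24.31 g/mol = 2.83627 mol.
From the equation the Mg:MgO mole ratio is 2:2, so n(MgO) = 2.83627 × 2/2 = 2.83627 mol.
Mass of MgO = 2.83627 mol × 40.31 g/mol = 114.330 g.
Actual mass collected = 114.330 g × 0.609 = 69.6269 g.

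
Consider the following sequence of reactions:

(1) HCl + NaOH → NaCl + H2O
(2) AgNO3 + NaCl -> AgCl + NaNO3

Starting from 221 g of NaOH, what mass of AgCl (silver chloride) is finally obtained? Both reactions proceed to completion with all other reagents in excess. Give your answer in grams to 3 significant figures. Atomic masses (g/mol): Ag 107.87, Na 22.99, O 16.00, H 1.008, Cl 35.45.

M(NaOH) = 22.99 + 16.00 + 1.008 = 39.998 g/mol.
M(AgCl) = 107.87 + 35.45 = 143.32 g/mol.
n(NaOH) = 221.0 / 39.998 = 5.525 mol.
Step 1 gives a 1:1 ratio of NaOH to NaCl, so n(NaCl) = 5.525 mol.
In step 2 the NaCl:AgCl ratio is 1:1, so n(AgCl) = 5.525 mol.
Mass of AgCl = 5.525 × 143.32 = 791.9 g.

792 g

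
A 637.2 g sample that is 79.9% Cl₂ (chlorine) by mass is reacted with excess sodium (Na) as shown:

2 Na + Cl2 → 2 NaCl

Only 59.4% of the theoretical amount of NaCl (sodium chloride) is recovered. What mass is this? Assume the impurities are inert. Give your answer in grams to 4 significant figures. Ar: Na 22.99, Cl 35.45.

Pure Cl2 available = 637.2 g × 0.799 = 509.12 g.
M(Cl2) = 2(35.45) = 70.90 g/mol.
M(NaCl) = 22.99 + 35.45 = 58.44 g/mol.
n(Cl2) = 509.12 g / 70.90 g/mol = 7.1809 mol.
From the equation the Cl2:NaCl mole ratio is 1:2, so n(NaCl) = 7.1809 × 2/1 = 14.362 mol.
Mass of NaCl = 14.362 mol × 58.44 g/mol = 839.30 g.
Actual mass collected = 839.30 g × 0.594 = 498.54 g.

498.5 g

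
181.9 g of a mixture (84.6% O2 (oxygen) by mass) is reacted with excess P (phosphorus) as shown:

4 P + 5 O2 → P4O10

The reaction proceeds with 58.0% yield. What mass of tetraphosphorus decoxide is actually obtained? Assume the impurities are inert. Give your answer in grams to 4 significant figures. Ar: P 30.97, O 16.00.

158.4 g

Pure O2 available = 181.9 g × 0.846 = 153.89 g.
M(O2) = 2(16.00) = 32.00 g/mol.
M(P4O10) = 4(30.97) + 10(16.00) = 283.88 g/mol.
n(O2) = 153.89 g / 32.00 g/mol = 4.8090 mol.
From the equation the O2:P4O10 mole ratio is 5:1, so n(P4O10) = 4.8090 × 1/5 = 0.96180 mol.
Mass of P4O10 = 0.96180 mol × 283.88 g/mol = 273.03 g.
Actual mass collected = 273.03 g × 0.580 = 158.36 g.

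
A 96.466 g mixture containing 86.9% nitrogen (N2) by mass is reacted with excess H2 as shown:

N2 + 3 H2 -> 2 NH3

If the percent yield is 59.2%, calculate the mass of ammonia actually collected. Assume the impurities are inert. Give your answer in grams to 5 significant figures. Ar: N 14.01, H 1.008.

Pure N2 available = 96.466 g × 0.869 = 83.8290 g.
M(N2) = 2(14.01) = 28.02 g/mol.
M(NH3) = 14.01 + 3(1.008) = 17.034 g/mol.
n(N2) = 83.8290 g / 28.02 g/mol = 2.99175 mol.
From the equation the N2:NH3 mole ratio is 1:2, so n(NH3) = 2.99175 × 2/1 = 5.98351 mol.
Mass of NH3 = 5.98351 mol × 17.034 g/mol = 101.923 g.
Actual mass collected = 101.923 g × 0.592 = 60.3385 g.

60.338 g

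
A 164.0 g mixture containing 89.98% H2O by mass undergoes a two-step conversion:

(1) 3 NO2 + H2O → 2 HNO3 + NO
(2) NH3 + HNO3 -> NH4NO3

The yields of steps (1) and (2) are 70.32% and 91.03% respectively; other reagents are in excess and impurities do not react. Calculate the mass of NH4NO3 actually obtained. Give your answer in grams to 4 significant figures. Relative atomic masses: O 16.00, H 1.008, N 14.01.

839.5 g

Pure H2O = 164.0 × 0.8998 = 147.57 g.
M(H2O) = 2(1.008) + 16.00 = 18.016 g/mol.
M(NH4NO3) = 2(14.01) + 4(1.008) + 3(16.00) = 80.052 g/mol.
n(H2O) = 147.57 / 18.016 = 8.1909 mol.
Step 1 (H2O:HNO3 = 1:2): theoretical n(HNO3) = 16.382 mol; at 70.32% yield, n(HNO3) = 11.520 mol.
Step 2 (HNO3:NH4NO3 = 1:1): theoretical n(NH4NO3) = 11.520 mol, so theoretical mass = 11.520 × 80.052 = 922.17 g.
At 91.03% yield, actual mass of NH4NO3 = 922.17 × 0.9103 = 839.45 g.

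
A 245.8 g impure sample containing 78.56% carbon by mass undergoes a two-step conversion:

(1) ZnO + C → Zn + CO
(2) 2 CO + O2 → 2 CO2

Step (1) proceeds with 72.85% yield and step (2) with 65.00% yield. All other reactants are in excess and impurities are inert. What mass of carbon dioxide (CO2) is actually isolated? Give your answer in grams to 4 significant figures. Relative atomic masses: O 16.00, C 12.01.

Pure C = 245.8 × 0.7856 = 193.10 g.
M(C) = 12.01 g/mol.
M(CO2) = 12.01 + 2(16.00) = 44.01 g/mol.
n(C) = 193.10 / 12.01 = 16.078 mol.
Step 1 (C:CO = 1:1): theoretical n(CO) = 16.078 mol; at 72.85% yield, n(CO) = 11.713 mol.
Step 2 (CO:CO2 = 2:2): theoretical n(CO2) = 11.713 mol, so theoretical mass = 11.713 × 44.01 = 515.49 g.
At 65.00% yield, actual mass of CO2 = 515.49 × 0.6500 = 335.07 g.

335.1 g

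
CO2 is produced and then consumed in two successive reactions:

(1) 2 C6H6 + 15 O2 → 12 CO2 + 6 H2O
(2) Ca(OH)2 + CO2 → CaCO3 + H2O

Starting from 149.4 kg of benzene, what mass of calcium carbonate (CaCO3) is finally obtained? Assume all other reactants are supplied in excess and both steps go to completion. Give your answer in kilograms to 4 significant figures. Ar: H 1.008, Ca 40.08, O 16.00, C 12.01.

1149 kg

M(C6H6) = 6(12.01) + 6(1.008) = 78.108 g/mol.
M(CaCO3) = 40.08 + 12.01 + 3(16.00) = 100.09 g/mol.
149.4 kg = 149400 g.
n(C6H6) = 149400 / 78.108 = 1912.7 mol.
Step 1 gives a 2:12 ratio of C6H6 to CO2, so n(CO2) = 11476 mol.
In step 2 the CO2:CaCO3 ratio is 1:1, so n(CaCO3) = 11476 mol.
Mass of CaCO3 = 11476 × 100.09 = 1.1487 × 10^6 g = 1149 kg.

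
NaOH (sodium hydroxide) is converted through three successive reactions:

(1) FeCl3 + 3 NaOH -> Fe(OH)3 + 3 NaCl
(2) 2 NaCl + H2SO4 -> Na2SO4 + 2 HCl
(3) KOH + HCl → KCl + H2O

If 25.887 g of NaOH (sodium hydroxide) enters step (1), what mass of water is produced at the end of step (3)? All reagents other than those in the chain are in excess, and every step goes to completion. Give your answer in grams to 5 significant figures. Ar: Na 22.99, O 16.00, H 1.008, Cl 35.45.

M(NaOH) = 22.99 + 16.00 + 1.008 = 39.998 g/mol.
M(H2O) = 2(1.008) + 16.00 = 18.016 g/mol.
n(NaOH) = 25.887 / 39.998 = 0.647207 mol.
Reaction (1): NaOH→NaCl ratio 3:3 ⇒ n(NaCl) = 0.647207 mol.
Reaction (2): NaCl→HCl ratio 2:2 ⇒ n(HCl) = 0.647207 mol.
Reaction (3): HCl→H2O ratio 1:1 ⇒ n(H2O) = 0.647207 mol.
Mass of H2O = 0.647207 × 18.016 = 11.6601 g.

11.660 g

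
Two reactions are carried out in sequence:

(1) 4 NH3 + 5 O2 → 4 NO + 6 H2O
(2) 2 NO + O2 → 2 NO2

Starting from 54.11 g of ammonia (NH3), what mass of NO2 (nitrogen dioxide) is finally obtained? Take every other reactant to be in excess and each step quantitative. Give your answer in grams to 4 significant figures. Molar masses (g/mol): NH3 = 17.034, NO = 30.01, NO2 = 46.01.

146.2 g

n(NH3) = 54.110 / 17.034 = 3.1766 mol.
Step 1 gives a 4:4 ratio of NH3 to NO, so n(NO) = 3.1766 mol.
In step 2 the NO:NO2 ratio is 2:2, so n(NO2) = 3.1766 mol.
Mass of NO2 = 3.1766 × 46.01 = 146.15 g.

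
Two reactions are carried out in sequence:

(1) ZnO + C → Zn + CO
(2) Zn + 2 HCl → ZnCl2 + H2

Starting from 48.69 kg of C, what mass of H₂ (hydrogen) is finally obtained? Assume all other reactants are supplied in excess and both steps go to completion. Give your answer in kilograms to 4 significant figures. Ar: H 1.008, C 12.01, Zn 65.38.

M(C) = 12.01 g/mol.
M(H2) = 2(1.008) = 2.016 g/mol.
48.69 kg = 48690 g.
n(C) = 48690 / 12.01 = 4054.1 mol.
Step 1 gives a 1:1 ratio of C to Zn, so n(Zn) = 4054.1 mol.
In step 2 the Zn:H2 ratio is 1:1, so n(H2) = 4054.1 mol.
Mass of H2 = 4054.1 × 2.016 = 8173.1 g = 8.173 kg.

8.173 kg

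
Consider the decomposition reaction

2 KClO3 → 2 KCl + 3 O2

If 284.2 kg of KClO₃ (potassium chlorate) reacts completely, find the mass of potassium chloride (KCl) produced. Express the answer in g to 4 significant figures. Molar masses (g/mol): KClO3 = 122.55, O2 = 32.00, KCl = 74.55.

172900 g

Convert: 284.2 kg = 284200 g.
n(KClO3) = 284200 g / 122.55 g/mol = 2319.1 mol.
From the equation the KClO3:KCl mole ratio is 2:2, so n(KCl) = 2319.1 × 2/2 = 2319.1 mol.
Mass of KCl = 2319.1 mol × 74.55 g/mol = 172890 g.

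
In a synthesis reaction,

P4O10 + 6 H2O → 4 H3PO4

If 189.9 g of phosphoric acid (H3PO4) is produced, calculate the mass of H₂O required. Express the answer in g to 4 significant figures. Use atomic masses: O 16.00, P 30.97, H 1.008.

52.37 g

M(H3PO4) = 3(1.008) + 30.97 + 4(16.00) = 97.994 g/mol.
M(H2O) = 2(1.008) + 16.00 = 18.016 g/mol.
n(H3PO4) = 189.90 g / 97.994 g/mol = 1.9379 mol.
From the equation the H3PO4:H2O mole ratio is 4:6, so n(H2O) = 1.9379 × 6/4 = 2.9068 mol.
Mass of H2O = 2.9068 mol × 18.016 g/mol = 52.369 g.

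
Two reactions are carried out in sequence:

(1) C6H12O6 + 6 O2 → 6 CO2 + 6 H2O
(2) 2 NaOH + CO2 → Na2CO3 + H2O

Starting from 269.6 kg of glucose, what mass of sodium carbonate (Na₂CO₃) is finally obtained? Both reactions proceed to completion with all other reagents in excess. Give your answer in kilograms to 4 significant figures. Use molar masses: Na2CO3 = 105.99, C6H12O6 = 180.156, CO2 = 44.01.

951.7 kg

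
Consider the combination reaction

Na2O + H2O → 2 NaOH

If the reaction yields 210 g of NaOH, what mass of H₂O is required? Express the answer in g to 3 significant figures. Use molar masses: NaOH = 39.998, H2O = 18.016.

47.3 g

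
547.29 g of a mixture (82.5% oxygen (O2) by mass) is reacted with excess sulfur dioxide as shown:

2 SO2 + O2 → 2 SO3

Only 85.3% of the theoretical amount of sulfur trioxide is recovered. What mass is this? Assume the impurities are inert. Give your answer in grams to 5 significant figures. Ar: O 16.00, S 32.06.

Pure O2 available = 547.29 g × 0.825 = 451.514 g.
M(O2) = 2(16.00) = 32.00 g/mol.
M(SO3) = 32.06 + 3(16.00) = 80.06 g/mol.
n(O2) = 451.514 g / 32.00 g/mol = 14.1098 mol.
From the equation the O2:SO3 mole ratio is 1:2, so n(SO3) = 14.1098 × 2/1 = 28.2196 mol.
Mass of SO3 = 28.2196 mol × 80.06 g/mol = 2259.26 g.
Actual mass collected = 2259.26 g × 0.853 = 1927.15 g.

1927.2 g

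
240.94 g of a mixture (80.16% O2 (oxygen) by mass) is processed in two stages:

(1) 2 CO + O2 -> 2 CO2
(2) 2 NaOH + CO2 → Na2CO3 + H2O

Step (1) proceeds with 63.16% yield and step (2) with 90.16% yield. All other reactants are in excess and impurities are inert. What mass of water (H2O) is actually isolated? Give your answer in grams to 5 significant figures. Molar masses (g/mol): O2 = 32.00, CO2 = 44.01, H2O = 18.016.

123.84 g

Pure O2 = 240.94 × 0.8016 = 193.138 g.
n(O2) = 193.138 / 32.00 = 6.03555 mol.
Step 1 (O2:CO2 = 1:2): theoretical n(CO2) = 12.0711 mol; at 63.16% yield, n(CO2) = 7.62410 mol.
Step 2 (CO2:H2O = 1:1): theoretical n(H2O) = 7.62410 mol, so theoretical mass = 7.62410 × 18.016 = 137.356 g.
At 90.16% yield, actual mass of H2O = 137.356 × 0.9016 = 123.840 g.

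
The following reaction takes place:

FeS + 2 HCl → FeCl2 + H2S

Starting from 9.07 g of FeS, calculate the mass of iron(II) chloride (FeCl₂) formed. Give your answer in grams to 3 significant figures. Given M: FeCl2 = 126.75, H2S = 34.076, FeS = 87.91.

n(FeS) = 9.070 g / 87.91 g/mol = 0.1032 mol.
From the equation the FeS:FeCl2 mole ratio is 1:1, so n(FeCl2) = 0.1032 × 1/1 = 0.1032 mol.
Mass of FeCl2 = 0.1032 mol × 126.75 g/mol = 13.08 g.

13.1 g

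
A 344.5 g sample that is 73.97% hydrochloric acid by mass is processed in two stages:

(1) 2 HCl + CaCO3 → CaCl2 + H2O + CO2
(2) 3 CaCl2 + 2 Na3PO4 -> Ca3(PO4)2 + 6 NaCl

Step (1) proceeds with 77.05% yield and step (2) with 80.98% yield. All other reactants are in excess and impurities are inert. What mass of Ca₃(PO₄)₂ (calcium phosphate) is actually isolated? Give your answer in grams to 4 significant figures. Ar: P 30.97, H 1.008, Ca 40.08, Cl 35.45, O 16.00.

Pure HCl = 344.5 × 0.7397 = 254.83 g.
M(HCl) = 1.008 + 35.45 = 36.458 g/mol.
M(Ca3(PO4)2) = 3(40.08) + 2(30.97) + 8(16.00) = 310.18 g/mol.
n(HCl) = 254.83 / 36.458 = 6.9896 mol.
Step 1 (HCl:CaCl2 = 2:1): theoretical n(CaCl2) = 3.4948 mol; at 77.05% yield, n(CaCl2) = 2.6927 mol.
Step 2 (CaCl2:Ca3(PO4)2 = 3:1): theoretical n(Ca3(PO4)2) = 0.89758 mol, so theoretical mass = 0.89758 × 310.18 = 278.41 g.
At 80.98% yield, actual mass of Ca3(PO4)2 = 278.41 × 0.8098 = 225.46 g.

225.5 g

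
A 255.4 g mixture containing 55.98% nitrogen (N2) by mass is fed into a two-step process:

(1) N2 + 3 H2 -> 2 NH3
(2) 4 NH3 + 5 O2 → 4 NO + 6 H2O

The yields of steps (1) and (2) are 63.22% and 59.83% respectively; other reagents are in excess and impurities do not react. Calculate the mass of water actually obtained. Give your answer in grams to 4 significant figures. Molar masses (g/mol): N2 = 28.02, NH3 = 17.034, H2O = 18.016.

Pure N2 = 255.4 × 0.5598 = 142.97 g.
n(N2) = 142.97 / 28.02 = 5.1025 mol.
Step 1 (N2:NH3 = 1:2): theoretical n(NH3) = 10.205 mol; at 63.22% yield, n(NH3) = 6.4516 mol.
Step 2 (NH3:H2O = 4:6): theoretical n(H2O) = 9.6775 mol, so theoretical mass = 9.6775 × 18.016 = 174.35 g.
At 59.83% yield, actual mass of H2O = 174.35 × 0.5983 = 104.31 g.

104.3 g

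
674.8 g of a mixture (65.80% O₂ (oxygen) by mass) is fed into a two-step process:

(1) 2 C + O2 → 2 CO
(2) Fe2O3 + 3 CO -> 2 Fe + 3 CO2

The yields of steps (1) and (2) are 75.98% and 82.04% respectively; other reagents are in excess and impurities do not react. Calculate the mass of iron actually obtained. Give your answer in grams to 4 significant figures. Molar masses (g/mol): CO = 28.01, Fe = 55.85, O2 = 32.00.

644.1 g

Pure O2 = 674.8 × 0.6580 = 444.02 g.
n(O2) = 444.02 / 32.00 = 13.876 mol.
Step 1 (O2:CO = 1:2): theoretical n(CO) = 27.751 mol; at 75.98% yield, n(CO) = 21.085 mol.
Step 2 (CO:Fe = 3:2): theoretical n(Fe) = 14.057 mol, so theoretical mass = 14.057 × 55.85 = 785.08 g.
At 82.04% yield, actual mass of Fe = 785.08 × 0.8204 = 644.08 g.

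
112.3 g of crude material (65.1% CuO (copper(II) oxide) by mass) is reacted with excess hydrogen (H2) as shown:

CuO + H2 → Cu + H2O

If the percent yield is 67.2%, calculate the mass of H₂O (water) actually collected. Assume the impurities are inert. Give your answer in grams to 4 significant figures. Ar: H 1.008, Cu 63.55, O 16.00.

11.13 g

Pure CuO available = 112.3 g × 0.651 = 73.107 g.
M(CuO) = 63.55 + 16.00 = 79.55 g/mol.
M(H2O) = 2(1.008) + 16.00 = 18.016 g/mol.
n(CuO) = 73.107 g / 79.55 g/mol = 0.91901 mol.
From the equation the CuO:H2O mole ratio is 1:1, so n(H2O) = 0.91901 × 1/1 = 0.91901 mol.
Mass of H2O = 0.91901 mol × 18.016 g/mol = 16.557 g.
Actual mass collected = 16.557 g × 0.672 = 11.126 g.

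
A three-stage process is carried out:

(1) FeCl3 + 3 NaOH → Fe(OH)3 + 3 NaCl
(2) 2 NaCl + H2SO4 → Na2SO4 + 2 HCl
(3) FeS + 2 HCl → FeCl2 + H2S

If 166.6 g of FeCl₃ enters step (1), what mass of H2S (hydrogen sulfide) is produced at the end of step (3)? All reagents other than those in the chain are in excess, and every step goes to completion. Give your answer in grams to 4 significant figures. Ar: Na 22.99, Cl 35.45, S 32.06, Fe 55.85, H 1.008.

52.50 g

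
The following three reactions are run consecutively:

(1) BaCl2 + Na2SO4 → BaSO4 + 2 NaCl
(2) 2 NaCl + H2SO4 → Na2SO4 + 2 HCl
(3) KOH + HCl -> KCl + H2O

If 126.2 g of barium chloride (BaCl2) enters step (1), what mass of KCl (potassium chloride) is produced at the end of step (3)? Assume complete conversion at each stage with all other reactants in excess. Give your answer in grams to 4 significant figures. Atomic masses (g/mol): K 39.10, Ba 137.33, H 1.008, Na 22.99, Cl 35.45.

M(BaCl2) = 137.33 + 2(35.45) = 208.23 g/mol.
M(KCl) = 39.10 + 35.45 = 74.55 g/mol.
n(BaCl2) = 126.2 / 208.23 = 0.60606 mol.
Reaction (1): BaCl2→NaCl ratio 1:2 ⇒ n(NaCl) = 1.2121 mol.
Reaction (2): NaCl→HCl ratio 2:2 ⇒ n(HCl) = 1.2121 mol.
Reaction (3): HCl→KCl ratio 1:1 ⇒ n(KCl) = 1.2121 mol.
Mass of KCl = 1.2121 × 74.55 = 90.364 g.

90.36 g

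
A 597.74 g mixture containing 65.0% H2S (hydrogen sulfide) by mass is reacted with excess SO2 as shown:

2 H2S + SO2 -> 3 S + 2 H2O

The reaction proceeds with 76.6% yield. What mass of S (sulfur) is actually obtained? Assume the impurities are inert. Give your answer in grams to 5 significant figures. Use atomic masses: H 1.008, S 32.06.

420.01 g

Pure H2S available = 597.74 g × 0.650 = 388.531 g.
M(H2S) = 2(1.008) + 32.06 = 34.076 g/mol.
M(S) = 32.06 g/mol.
n(H2S) = 388.531 g / 34.076 g/mol = 11.4019 mol.
From the equation the H2S:S mole ratio is 2:3, so n(S) = 11.4019 × 3/2 = 17.1028 mol.
Mass of S = 17.1028 mol × 32.06 g/mol = 548.317 g.
Actual mass collected = 548.317 g × 0.766 = 420.011 g.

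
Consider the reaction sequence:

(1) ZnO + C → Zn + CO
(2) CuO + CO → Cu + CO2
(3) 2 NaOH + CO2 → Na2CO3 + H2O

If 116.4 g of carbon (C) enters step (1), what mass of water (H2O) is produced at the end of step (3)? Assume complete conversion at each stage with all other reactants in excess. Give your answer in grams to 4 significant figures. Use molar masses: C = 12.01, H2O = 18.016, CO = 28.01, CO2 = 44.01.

174.6 g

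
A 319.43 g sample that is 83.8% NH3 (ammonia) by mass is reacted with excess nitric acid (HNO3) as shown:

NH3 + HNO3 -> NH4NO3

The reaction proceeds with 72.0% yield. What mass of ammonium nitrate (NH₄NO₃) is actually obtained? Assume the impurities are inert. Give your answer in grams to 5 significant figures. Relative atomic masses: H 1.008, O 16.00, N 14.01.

Pure NH3 available = 319.43 g × 0.838 = 267.682 g.
M(NH3) = 14.01 + 3(1.008) = 17.034 g/mol.
M(NH4NO3) = 2(14.01) + 4(1.008) + 3(16.00) = 80.052 g/mol.
n(NH3) = 267.682 g / 17.034 g/mol = 15.7146 mol.
From the equation the NH3:NH4NO3 mole ratio is 1:1, so n(NH4NO3) = 15.7146 × 1/1 = 15.7146 mol.
Mass of NH4NO3 = 15.7146 mol × 80.052 g/mol = 1257.98 g.
Actual mass collected = 1257.98 g × 0.720 = 905.749 g.

905.75 g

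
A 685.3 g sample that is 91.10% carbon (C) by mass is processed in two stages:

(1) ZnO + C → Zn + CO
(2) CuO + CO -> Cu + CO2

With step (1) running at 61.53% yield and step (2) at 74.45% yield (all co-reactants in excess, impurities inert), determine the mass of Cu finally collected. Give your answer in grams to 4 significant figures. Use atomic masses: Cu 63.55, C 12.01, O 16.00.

1513 g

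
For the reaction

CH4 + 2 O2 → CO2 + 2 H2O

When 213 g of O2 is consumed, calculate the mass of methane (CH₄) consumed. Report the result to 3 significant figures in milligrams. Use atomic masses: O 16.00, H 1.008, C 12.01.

M(O2) = 2(16.00) = 32.00 g/mol.
M(CH4) = 12.01 + 4(1.008) = 16.042 g/mol.
n(O2) = 213.0 g / 32.00 g/mol = 6.656 mol.
From the equation the O2:CH4 mole ratio is 2:1, so n(CH4) = 6.656 × 1/2 = 3.328 mol.
Mass of CH4 = 3.328 mol × 16.042 g/mol = 53.39 g.
Converting to mg: 53.39 g = 53400 mg.

53400 mg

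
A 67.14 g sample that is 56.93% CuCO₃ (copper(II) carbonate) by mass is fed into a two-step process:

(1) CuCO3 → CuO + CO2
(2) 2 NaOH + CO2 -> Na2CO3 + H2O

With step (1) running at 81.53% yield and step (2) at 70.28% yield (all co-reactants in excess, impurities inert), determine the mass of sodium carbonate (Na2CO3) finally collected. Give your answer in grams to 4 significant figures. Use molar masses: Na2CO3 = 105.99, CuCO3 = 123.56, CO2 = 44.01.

Pure CuCO3 = 67.14 × 0.5693 = 38.223 g.
n(CuCO3) = 38.223 / 123.56 = 0.30935 mol.
Step 1 (CuCO3:CO2 = 1:1): theoretical n(CO2) = 0.30935 mol; at 81.53% yield, n(CO2) = 0.25221 mol.
Step 2 (CO2:Na2CO3 = 1:1): theoretical n(Na2CO3) = 0.25221 mol, so theoretical mass = 0.25221 × 105.99 = 26.732 g.
At 70.28% yield, actual mass of Na2CO3 = 26.732 × 0.7028 = 18.787 g.

18.79 g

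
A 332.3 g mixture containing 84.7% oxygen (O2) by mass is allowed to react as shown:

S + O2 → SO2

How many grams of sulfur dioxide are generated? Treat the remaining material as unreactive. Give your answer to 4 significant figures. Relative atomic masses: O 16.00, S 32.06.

Mass of pure O2 = 332.3 g × 0.847 = 281.46 g.
M(O2) = 2(16.00) = 32.00 g/mol.
M(SO2) = 32.06 + 2(16.00) = 64.06 g/mol.
n(O2) = 281.46 g / 32.00 g/mol = 8.7956 mol.
From the equation the O2:SO2 mole ratio is 1:1, so n(SO2) = 8.7956 × 1/1 = 8.7956 mol.
Mass of SO2 = 8.7956 mol × 64.06 g/mol = 563.44 g.

563.4 g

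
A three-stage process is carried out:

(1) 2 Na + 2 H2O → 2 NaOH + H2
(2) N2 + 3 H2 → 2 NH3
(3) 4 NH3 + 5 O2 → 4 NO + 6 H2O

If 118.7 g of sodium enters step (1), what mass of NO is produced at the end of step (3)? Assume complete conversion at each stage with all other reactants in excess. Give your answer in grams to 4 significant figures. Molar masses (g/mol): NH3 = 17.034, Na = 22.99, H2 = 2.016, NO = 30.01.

n(Na) = 118.7 / 22.99 = 5.1631 mol.
Reaction (1): Na→H2 ratio 2:1 ⇒ n(H2) = 2.5816 mol.
Reaction (2): H2→NH3 ratio 3:2 ⇒ n(NH3) = 1.7210 mol.
Reaction (3): NH3→NO ratio 4:4 ⇒ n(NO) = 1.7210 mol.
Mass of NO = 1.7210 × 30.01 = 51.648 g.

51.65 g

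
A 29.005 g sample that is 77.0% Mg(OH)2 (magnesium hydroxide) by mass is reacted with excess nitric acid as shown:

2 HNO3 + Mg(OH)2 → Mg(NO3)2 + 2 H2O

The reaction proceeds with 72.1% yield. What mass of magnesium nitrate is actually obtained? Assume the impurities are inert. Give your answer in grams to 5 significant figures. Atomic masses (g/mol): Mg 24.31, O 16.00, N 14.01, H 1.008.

40.951 g

Pure Mg(OH)2 available = 29.005 g × 0.770 = 22.3338 g.
M(Mg(OH)2) = 24.31 + 2(16.00) + 2(1.008) = 58.326 g/mol.
M(Mg(NO3)2) = 24.31 + 2(14.01) + 6(16.00) = 148.33 g/mol.
n(Mg(OH)2) = 22.3338 g / 58.326 g/mol = 0.382914 mol.
From the equation the Mg(OH)2:Mg(NO3)2 mole ratio is 1:1, so n(Mg(NO3)2) = 0.382914 × 1/1 = 0.382914 mol.
Mass of Mg(NO3)2 = 0.382914 mol × 148.33 g/mol = 56.7977 g.
Actual mass collected = 56.7977 g × 0.721 = 40.9511 g.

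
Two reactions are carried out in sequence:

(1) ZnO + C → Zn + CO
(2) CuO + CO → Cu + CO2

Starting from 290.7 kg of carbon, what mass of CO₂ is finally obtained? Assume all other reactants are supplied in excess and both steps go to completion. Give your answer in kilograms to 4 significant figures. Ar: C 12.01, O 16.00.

M(C) = 12.01 g/mol.
M(CO2) = 12.01 + 2(16.00) = 44.01 g/mol.
290.7 kg = 290700 g.
n(C) = 290700 / 12.01 = 24205 mol.
Step 1 gives a 1:1 ratio of C to CO, so n(CO) = 24205 mol.
In step 2 the CO:CO2 ratio is 1:1, so n(CO2) = 24205 mol.
Mass of CO2 = 24205 × 44.01 = 1.0653 × 10^6 g = 1065 kg.

1065 kg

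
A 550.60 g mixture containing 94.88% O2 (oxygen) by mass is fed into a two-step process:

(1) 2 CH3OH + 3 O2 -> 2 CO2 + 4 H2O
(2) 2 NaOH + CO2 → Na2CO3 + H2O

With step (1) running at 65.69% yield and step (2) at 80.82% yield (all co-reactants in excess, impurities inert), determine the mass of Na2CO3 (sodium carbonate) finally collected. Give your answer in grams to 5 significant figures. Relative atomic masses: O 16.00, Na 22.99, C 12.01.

612.42 g

Pure O2 = 550.60 × 0.9488 = 522.409 g.
M(O2) = 2(16.00) = 32.00 g/mol.
M(Na2CO3) = 2(22.99) + 12.01 + 3(16.00) = 105.99 g/mol.
n(O2) = 522.409 / 32.00 = 16.3253 mol.
Step 1 (O2:CO2 = 3:2): theoretical n(CO2) = 10.8835 mol; at 65.69% yield, n(CO2) = 7.14939 mol.
Step 2 (CO2:Na2CO3 = 1:1): theoretical n(Na2CO3) = 7.14939 mol, so theoretical mass = 7.14939 × 105.99 = 757.764 g.
At 80.82% yield, actual mass of Na2CO3 = 757.764 × 0.8082 = 612.425 g.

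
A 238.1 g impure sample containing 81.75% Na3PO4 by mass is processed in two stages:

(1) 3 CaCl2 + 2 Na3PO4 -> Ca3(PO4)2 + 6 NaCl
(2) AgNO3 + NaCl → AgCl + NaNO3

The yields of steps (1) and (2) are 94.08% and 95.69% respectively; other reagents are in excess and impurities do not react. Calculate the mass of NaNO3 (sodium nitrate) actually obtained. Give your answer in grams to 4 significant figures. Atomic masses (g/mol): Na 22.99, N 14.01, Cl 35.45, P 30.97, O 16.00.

Pure Na3PO4 = 238.1 × 0.8175 = 194.65 g.
M(Na3PO4) = 3(22.99) + 30.97 + 4(16.00) = 163.94 g/mol.
M(NaNO3) = 22.99 + 14.01 + 3(16.00) = 85.00 g/mol.
n(Na3PO4) = 194.65 / 163.94 = 1.1873 mol.
Step 1 (Na3PO4:NaCl = 2:6): theoretical n(NaCl) = 3.5619 mol; at 94.08% yield, n(NaCl) = 3.3510 mol.
Step 2 (NaCl:NaNO3 = 1:1): theoretical n(NaNO3) = 3.3510 mol, so theoretical mass = 3.3510 × 85.00 = 284.84 g.
At 95.69% yield, actual mass of NaNO3 = 284.84 × 0.9569 = 272.56 g.

272.6 g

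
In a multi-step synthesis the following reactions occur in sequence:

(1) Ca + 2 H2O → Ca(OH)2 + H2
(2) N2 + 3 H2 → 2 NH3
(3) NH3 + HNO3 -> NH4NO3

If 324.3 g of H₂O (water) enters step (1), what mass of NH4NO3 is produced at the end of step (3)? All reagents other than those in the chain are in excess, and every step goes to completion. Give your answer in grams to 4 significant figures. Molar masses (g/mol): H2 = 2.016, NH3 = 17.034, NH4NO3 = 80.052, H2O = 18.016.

n(H2O) = 324.3 / 18.016 = 18.001 mol.
Reaction (1): H2O→H2 ratio 2:1 ⇒ n(H2) = 9.0003 mol.
Reaction (2): H2→NH3 ratio 3:2 ⇒ n(NH3) = 6.0002 mol.
Reaction (3): NH3→NH4NO3 ratio 1:1 ⇒ n(NH4NO3) = 6.0002 mol.
Mass of NH4NO3 = 6.0002 × 80.052 = 480.33 g.

480.3 g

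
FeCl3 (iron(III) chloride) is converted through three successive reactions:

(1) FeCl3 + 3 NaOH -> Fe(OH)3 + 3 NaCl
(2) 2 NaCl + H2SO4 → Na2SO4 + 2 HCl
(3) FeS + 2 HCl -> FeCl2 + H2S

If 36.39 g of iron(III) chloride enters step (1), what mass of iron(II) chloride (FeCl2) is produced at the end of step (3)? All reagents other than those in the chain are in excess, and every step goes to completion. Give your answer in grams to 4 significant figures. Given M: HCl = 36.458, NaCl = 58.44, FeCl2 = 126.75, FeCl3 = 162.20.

n(FeCl3) = 36.39 / 162.20 = 0.22435 mol.
Reaction (1): FeCl3→NaCl ratio 1:3 ⇒ n(NaCl) = 0.67306 mol.
Reaction (2): NaCl→HCl ratio 2:2 ⇒ n(HCl) = 0.67306 mol.
Reaction (3): HCl→FeCl2 ratio 2:1 ⇒ n(FeCl2) = 0.33653 mol.
Mass of FeCl2 = 0.33653 × 126.75 = 42.655 g.

42.66 g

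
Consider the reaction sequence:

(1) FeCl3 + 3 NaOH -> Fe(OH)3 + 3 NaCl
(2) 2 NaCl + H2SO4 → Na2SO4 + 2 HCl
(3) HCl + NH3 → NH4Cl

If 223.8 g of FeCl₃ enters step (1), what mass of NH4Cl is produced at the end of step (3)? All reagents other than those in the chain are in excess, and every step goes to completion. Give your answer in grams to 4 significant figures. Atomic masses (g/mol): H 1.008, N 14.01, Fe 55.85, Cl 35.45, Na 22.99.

M(FeCl3) = 55.85 + 3(35.45) = 162.20 g/mol.
M(NH4Cl) = 14.01 + 4(1.008) + 35.45 = 53.492 g/mol.
n(FeCl3) = 223.8 / 162.20 = 1.3798 mol.
Reaction (1): FeCl3→NaCl ratio 1:3 ⇒ n(NaCl) = 4.1393 mol.
Reaction (2): NaCl→HCl ratio 2:2 ⇒ n(HCl) = 4.1393 mol.
Reaction (3): HCl→NH4Cl ratio 1:1 ⇒ n(NH4Cl) = 4.1393 mol.
Mass of NH4Cl = 4.1393 × 53.492 = 221.42 g.

221.4 g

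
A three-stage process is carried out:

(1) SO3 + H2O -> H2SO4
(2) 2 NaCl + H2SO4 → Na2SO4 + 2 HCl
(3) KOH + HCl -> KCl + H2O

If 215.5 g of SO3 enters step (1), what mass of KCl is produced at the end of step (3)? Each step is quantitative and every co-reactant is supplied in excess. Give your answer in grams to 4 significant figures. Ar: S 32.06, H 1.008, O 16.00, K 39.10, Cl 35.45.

M(SO3) = 32.06 + 3(16.00) = 80.06 g/mol.
M(KCl) = 39.10 + 35.45 = 74.55 g/mol.
n(SO3) = 215.5 / 80.06 = 2.6917 mol.
Reaction (1): SO3→H2SO4 ratio 1:1 ⇒ n(H2SO4) = 2.6917 mol.
Reaction (2): H2SO4→HCl ratio 1:2 ⇒ n(HCl) = 5.3835 mol.
Reaction (3): HCl→KCl ratio 1:1 ⇒ n(KCl) = 5.3835 mol.
Mass of KCl = 5.3835 × 74.55 = 401.34 g.

401.3 g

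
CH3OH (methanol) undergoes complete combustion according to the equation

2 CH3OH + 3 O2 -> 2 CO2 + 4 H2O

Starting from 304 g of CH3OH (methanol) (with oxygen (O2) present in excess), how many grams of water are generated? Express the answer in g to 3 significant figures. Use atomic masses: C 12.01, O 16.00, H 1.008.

M(CH3OH) = 12.01 + 4(1.008) + 16.00 = 32.042 g/mol.
M(H2O) = 2(1.008) + 16.00 = 18.016 g/mol.
n(CH3OH) = 304.0 g / 32.042 g/mol = 9.488 mol.
From the equation the CH3OH:H2O mole ratio is 2:4, so n(H2O) = 9.488 × 4/2 = 18.98 mol.
Mass of H2O = 18.98 mol × 18.016 g/mol = 341.9 g.

342 g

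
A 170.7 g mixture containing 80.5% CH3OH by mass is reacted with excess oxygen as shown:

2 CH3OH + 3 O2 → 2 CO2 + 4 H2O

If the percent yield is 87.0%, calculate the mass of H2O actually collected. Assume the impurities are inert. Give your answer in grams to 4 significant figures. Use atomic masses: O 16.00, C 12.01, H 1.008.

Pure CH3OH available = 170.7 g × 0.805 = 137.41 g.
M(CH3OH) = 12.01 + 4(1.008) + 16.00 = 32.042 g/mol.
M(H2O) = 2(1.008) + 16.00 = 18.016 g/mol.
n(CH3OH) = 137.41 g / 32.042 g/mol = 4.2885 mol.
From the equation the CH3OH:H2O mole ratio is 2:4, so n(H2O) = 4.2885 × 4/2 = 8.5771 mol.
Mass of H2O = 8.5771 mol × 18.016 g/mol = 154.52 g.
Actual mass collected = 154.52 g × 0.870 = 134.44 g.

134.4 g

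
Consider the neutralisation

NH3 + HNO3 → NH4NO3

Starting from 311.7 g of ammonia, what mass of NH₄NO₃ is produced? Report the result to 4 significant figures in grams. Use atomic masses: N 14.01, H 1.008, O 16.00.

1465 g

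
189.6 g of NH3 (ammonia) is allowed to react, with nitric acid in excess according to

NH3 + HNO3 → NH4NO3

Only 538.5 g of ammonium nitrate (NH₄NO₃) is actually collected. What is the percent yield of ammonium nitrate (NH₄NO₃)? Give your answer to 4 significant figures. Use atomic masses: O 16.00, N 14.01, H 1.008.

60.44 %

M(NH3) = 14.01 + 3(1.008) = 17.034 g/mol.
M(NH4NO3) = 2(14.01) + 4(1.008) + 3(16.00) = 80.052 g/mol.
n(NH3) = 189.60 g / 17.034 g/mol = 11.131 mol.
From the equation the NH3:NH4NO3 mole ratio is 1:1, so n(NH4NO3) = 11.131 × 1/1 = 11.131 mol.
Mass of NH4NO3 = 11.131 mol × 80.052 g/mol = 891.03 g.
This is the theoretical yield. Percent yield = 538.5 g / 891.03 g × 100% = 60.435%.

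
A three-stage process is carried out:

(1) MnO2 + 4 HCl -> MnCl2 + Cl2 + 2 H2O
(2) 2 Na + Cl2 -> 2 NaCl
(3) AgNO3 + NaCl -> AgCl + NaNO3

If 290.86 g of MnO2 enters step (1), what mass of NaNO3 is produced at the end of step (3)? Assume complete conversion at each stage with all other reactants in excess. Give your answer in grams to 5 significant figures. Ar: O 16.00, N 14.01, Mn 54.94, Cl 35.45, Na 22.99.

568.74 g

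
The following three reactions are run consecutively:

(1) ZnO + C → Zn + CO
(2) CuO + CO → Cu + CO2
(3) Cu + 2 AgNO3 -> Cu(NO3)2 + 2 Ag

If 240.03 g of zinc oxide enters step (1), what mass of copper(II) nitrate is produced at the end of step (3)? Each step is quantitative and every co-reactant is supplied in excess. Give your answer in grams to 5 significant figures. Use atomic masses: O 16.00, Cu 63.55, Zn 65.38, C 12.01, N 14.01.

M(ZnO) = 65.38 + 16.00 = 81.38 g/mol.
M(Cu(NO3)2) = 63.55 + 2(14.01) + 6(16.00) = 187.57 g/mol.
n(ZnO) = 240.03 / 81.38 = 2.94950 mol.
Reaction (1): ZnO→CO ratio 1:1 ⇒ n(CO) = 2.94950 mol.
Reaction (2): CO→Cu ratio 1:1 ⇒ n(Cu) = 2.94950 mol.
Reaction (3): Cu→Cu(NO3)2 ratio 1:1 ⇒ n(Cu(NO3)2) = 2.94950 mol.
Mass of Cu(NO3)2 = 2.94950 × 187.57 = 553.237 g.

553.24 g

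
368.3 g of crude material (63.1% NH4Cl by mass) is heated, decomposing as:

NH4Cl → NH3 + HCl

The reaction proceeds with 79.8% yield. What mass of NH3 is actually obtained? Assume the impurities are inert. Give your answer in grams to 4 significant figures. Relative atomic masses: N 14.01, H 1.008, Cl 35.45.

Pure NH4Cl available = 368.3 g × 0.631 = 232.40 g.
M(NH4Cl) = 14.01 + 4(1.008) + 35.45 = 53.492 g/mol.
M(NH3) = 14.01 + 3(1.008) = 17.034 g/mol.
n(NH4Cl) = 232.40 g / 53.492 g/mol = 4.3445 mol.
From the equation the NH4Cl:NH3 mole ratio is 1:1, so n(NH3) = 4.3445 × 1/1 = 4.3445 mol.
Mass of NH3 = 4.3445 mol × 17.034 g/mol = 74.005 g.
Actual mass collected = 74.005 g × 0.798 = 59.056 g.

59.06 g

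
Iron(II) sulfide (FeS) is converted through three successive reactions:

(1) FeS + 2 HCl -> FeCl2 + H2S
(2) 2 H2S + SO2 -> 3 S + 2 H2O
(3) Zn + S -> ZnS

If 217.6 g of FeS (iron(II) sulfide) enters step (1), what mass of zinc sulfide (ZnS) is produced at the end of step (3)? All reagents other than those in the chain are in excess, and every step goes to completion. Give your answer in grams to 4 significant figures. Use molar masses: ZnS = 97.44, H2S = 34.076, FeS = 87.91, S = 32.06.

361.8 g

n(FeS) = 217.6 / 87.91 = 2.4753 mol.
Reaction (1): FeS→H2S ratio 1:1 ⇒ n(H2S) = 2.4753 mol.
Reaction (2): H2S→S ratio 2:3 ⇒ n(S) = 3.7129 mol.
Reaction (3): S→ZnS ratio 1:1 ⇒ n(ZnS) = 3.7129 mol.
Mass of ZnS = 3.7129 × 97.44 = 361.78 g.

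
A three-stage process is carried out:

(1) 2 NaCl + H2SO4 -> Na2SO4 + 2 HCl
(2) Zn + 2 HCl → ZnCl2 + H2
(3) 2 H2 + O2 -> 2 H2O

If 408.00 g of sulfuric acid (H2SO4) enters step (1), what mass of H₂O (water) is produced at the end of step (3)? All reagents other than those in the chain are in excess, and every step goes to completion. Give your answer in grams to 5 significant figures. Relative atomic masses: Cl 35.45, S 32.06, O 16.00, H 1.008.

74.947 g

M(H2SO4) = 2(1.008) + 32.06 + 4(16.00) = 98.076 g/mol.
M(H2O) = 2(1.008) + 16.00 = 18.016 g/mol.
n(H2SO4) = 408.00 / 98.076 = 4.16004 mol.
Reaction (1): H2SO4→HCl ratio 1:2 ⇒ n(HCl) = 8.32008 mol.
Reaction (2): HCl→H2 ratio 2:1 ⇒ n(H2) = 4.16004 mol.
Reaction (3): H2→H2O ratio 2:2 ⇒ n(H2O) = 4.16004 mol.
Mass of H2O = 4.16004 × 18.016 = 74.9473 g.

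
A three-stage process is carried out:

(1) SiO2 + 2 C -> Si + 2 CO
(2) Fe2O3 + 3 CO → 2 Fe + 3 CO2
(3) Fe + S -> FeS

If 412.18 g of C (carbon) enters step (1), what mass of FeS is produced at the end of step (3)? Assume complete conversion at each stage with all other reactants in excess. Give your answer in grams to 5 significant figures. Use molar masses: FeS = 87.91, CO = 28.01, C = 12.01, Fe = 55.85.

2011.4 g

n(C) = 412.18 / 12.01 = 34.3197 mol.
Reaction (1): C→CO ratio 2:2 ⇒ n(CO) = 34.3197 mol.
Reaction (2): CO→Fe ratio 3:2 ⇒ n(Fe) = 22.8798 mol.
Reaction (3): Fe→FeS ratio 1:1 ⇒ n(FeS) = 22.8798 mol.
Mass of FeS = 22.8798 × 87.91 = 2011.37 g.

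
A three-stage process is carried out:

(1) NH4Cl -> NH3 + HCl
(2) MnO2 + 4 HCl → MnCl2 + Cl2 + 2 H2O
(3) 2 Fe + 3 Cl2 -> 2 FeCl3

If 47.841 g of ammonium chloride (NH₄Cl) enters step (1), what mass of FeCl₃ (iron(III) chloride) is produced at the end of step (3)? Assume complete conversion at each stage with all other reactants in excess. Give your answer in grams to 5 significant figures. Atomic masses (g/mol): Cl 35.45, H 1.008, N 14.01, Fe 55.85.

24.177 g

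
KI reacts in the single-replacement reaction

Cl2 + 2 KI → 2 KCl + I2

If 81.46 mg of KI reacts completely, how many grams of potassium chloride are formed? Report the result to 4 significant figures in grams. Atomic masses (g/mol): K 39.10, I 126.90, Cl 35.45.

M(KI) = 39.10 + 126.90 = 166.00 g/mol.
M(KCl) = 39.10 + 35.45 = 74.55 g/mol.
Convert: 81.46 mg = 0.081460 g.
n(KI) = 0.081460 g / 166.00 g/mol = 0.00049072 mol.
From the equation the KI:KCl mole ratio is 2:2, so n(KCl) = 0.00049072 × 2/2 = 0.00049072 mol.
Mass of KCl = 0.00049072 mol × 74.55 g/mol = 0.036583 g.

0.03658 g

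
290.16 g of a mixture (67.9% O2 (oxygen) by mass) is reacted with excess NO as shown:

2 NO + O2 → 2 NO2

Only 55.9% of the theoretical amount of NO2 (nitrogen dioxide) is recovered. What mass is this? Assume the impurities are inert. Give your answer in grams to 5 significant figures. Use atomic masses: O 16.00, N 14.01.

Pure O2 available = 290.16 g × 0.679 = 197.019 g.
M(O2) = 2(16.00) = 32.00 g/mol.
M(NO2) = 14.01 + 2(16.00) = 46.01 g/mol.
n(O2) = 197.019 g / 32.00 g/mol = 6.15683 mol.
From the equation the O2:NO2 mole ratio is 1:2, so n(NO2) = 6.15683 × 2/1 = 12.3137 mol.
Mass of NO2 = 12.3137 mol × 46.01 g/mol = 566.552 g.
Actual mass collected = 566.552 g × 0.559 = 316.702 g.

316.70 g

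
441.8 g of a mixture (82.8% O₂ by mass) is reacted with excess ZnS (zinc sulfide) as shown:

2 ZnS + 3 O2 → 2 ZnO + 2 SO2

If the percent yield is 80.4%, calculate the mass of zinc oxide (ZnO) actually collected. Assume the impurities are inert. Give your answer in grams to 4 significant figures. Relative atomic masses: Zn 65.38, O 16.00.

498.6 g

Pure O2 available = 441.8 g × 0.828 = 365.81 g.
M(O2) = 2(16.00) = 32.00 g/mol.
M(ZnO) = 65.38 + 16.00 = 81.38 g/mol.
n(O2) = 365.81 g / 32.00 g/mol = 11.432 mol.
From the equation the O2:ZnO mole ratio is 3:2, so n(ZnO) = 11.432 × 2/3 = 7.6211 mol.
Mass of ZnO = 7.6211 mol × 81.38 g/mol = 620.20 g.
Actual mass collected = 620.20 g × 0.804 = 498.64 g.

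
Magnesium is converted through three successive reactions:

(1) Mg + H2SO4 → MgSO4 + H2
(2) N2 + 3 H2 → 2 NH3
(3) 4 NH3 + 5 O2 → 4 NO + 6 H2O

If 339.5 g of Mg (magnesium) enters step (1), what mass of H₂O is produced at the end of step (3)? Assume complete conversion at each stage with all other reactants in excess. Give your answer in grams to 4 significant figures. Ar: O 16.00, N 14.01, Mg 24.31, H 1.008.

251.6 g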